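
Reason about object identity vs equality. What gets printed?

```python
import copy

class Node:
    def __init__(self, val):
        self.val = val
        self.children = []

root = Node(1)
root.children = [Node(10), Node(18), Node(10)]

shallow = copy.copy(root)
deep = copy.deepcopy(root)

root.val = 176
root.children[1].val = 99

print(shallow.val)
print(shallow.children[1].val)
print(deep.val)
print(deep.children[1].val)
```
1
99
1
18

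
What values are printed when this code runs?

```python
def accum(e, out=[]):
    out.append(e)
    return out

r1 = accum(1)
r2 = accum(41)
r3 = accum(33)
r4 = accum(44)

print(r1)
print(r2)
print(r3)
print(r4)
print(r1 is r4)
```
[1, 41, 33, 44]
[1, 41, 33, 44]
[1, 41, 33, 44]
[1, 41, 33, 44]
True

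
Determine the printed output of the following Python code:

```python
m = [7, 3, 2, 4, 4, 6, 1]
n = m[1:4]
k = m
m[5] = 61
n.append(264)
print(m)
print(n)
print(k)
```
[7, 3, 2, 4, 4, 61, 1]
[3, 2, 4, 264]
[7, 3, 2, 4, 4, 61, 1]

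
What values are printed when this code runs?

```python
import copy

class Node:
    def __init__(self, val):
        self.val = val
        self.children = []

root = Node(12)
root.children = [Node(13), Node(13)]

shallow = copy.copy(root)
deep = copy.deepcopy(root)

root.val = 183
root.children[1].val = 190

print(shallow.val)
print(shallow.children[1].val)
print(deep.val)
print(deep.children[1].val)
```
12
190
12
13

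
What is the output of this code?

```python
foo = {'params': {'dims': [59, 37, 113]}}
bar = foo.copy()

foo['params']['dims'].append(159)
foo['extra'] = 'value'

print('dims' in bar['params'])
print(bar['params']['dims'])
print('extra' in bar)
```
True
[59, 37, 113, 159]
False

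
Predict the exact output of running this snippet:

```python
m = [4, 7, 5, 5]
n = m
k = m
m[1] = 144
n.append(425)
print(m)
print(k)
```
[4, 144, 5, 5, 425]
[4, 144, 5, 5, 425]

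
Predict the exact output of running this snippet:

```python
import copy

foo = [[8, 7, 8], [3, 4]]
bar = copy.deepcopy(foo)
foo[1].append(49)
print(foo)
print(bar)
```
[[8, 7, 8], [3, 4, 49]]
[[8, 7, 8], [3, 4]]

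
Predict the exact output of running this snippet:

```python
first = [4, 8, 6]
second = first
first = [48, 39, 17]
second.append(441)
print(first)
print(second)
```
[48, 39, 17]
[4, 8, 6, 441]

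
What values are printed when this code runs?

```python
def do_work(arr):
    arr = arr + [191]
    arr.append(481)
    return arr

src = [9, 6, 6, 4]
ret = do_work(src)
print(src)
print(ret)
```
[9, 6, 6, 4]
[9, 6, 6, 4, 191, 481]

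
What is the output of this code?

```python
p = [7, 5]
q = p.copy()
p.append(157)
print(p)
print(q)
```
[7, 5, 157]
[7, 5]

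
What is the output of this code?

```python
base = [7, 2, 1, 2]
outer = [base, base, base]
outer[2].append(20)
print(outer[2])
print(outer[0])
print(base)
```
[7, 2, 1, 2, 20]
[7, 2, 1, 2, 20]
[7, 2, 1, 2, 20]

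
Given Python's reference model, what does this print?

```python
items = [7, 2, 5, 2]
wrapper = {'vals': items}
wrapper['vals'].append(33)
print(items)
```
[7, 2, 5, 2, 33]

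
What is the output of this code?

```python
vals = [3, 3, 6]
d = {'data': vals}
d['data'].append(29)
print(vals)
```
[3, 3, 6, 29]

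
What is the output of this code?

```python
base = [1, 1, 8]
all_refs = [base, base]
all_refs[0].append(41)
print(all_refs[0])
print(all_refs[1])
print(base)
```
[1, 1, 8, 41]
[1, 1, 8, 41]
[1, 1, 8, 41]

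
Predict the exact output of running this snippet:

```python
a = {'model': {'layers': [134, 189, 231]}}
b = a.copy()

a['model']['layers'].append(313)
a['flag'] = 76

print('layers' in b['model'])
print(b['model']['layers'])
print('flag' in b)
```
True
[134, 189, 231, 313]
False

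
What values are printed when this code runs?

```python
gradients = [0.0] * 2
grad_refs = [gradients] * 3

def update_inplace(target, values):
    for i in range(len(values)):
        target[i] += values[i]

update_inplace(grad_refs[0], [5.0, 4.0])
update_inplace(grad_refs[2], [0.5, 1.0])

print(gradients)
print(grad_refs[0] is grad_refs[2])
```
[5.5, 5.0]
True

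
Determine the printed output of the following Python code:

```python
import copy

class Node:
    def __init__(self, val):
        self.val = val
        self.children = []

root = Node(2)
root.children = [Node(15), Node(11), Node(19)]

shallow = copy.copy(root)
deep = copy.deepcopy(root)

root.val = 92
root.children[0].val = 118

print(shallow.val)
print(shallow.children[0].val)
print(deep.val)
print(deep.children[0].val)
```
2
118
2
15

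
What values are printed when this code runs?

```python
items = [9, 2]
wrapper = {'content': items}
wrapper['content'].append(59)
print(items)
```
[9, 2, 59]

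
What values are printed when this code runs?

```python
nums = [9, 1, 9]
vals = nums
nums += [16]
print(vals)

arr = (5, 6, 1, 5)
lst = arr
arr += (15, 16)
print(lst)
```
[9, 1, 9, 16]
(5, 6, 1, 5)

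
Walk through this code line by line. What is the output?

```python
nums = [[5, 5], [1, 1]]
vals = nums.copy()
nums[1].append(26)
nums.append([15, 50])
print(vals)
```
[[5, 5], [1, 1, 26]]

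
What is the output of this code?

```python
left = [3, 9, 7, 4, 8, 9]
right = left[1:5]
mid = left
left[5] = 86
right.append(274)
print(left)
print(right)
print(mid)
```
[3, 9, 7, 4, 8, 86]
[9, 7, 4, 8, 274]
[3, 9, 7, 4, 8, 86]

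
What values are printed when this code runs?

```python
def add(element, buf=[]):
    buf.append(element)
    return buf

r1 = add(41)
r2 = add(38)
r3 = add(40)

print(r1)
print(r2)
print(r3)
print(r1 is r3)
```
[41, 38, 40]
[41, 38, 40]
[41, 38, 40]
True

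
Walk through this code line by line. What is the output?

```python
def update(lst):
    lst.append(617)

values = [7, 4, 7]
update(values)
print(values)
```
[7, 4, 7, 617]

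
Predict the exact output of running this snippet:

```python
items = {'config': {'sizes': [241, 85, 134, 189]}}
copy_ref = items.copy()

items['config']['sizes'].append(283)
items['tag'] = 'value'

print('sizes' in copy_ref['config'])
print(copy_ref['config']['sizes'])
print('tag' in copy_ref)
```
True
[241, 85, 134, 189, 283]
False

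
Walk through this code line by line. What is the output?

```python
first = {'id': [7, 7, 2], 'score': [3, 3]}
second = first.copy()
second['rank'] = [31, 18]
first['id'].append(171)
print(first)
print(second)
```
{'id': [7, 7, 2, 171], 'score': [3, 3]}
{'id': [7, 7, 2, 171], 'score': [3, 3], 'rank': [31, 18]}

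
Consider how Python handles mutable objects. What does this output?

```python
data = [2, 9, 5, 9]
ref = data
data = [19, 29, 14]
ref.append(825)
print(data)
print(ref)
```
[19, 29, 14]
[2, 9, 5, 9, 825]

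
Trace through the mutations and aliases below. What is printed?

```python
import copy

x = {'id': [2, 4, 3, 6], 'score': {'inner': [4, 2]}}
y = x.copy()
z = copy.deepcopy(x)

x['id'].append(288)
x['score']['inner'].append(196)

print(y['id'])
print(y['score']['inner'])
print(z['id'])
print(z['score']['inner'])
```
[2, 4, 3, 6, 288]
[4, 2, 196]
[2, 4, 3, 6]
[4, 2]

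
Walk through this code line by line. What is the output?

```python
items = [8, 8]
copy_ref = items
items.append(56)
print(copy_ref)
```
[8, 8, 56]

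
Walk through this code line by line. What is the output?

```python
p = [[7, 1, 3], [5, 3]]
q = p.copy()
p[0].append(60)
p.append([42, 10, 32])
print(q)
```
[[7, 1, 3, 60], [5, 3]]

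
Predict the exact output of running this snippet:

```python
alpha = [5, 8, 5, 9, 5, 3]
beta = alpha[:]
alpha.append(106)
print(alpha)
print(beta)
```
[5, 8, 5, 9, 5, 3, 106]
[5, 8, 5, 9, 5, 3]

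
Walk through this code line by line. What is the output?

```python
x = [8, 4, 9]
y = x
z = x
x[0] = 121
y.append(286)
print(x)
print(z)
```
[121, 4, 9, 286]
[121, 4, 9, 286]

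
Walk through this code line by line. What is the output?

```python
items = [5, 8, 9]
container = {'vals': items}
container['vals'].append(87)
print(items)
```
[5, 8, 9, 87]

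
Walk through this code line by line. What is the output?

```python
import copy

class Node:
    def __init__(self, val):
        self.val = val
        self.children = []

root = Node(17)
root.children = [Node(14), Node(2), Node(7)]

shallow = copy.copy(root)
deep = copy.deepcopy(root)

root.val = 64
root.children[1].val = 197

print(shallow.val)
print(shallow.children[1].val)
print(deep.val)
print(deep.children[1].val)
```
17
197
17
2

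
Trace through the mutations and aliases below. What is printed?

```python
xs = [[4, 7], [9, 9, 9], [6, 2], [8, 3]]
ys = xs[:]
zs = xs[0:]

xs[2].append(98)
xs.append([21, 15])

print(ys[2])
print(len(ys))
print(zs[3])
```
[6, 2, 98]
4
[8, 3]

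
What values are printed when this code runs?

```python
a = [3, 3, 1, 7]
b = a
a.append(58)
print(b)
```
[3, 3, 1, 7, 58]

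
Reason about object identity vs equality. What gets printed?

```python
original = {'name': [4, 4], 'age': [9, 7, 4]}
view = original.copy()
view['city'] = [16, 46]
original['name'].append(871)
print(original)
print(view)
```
{'name': [4, 4, 871], 'age': [9, 7, 4]}
{'name': [4, 4, 871], 'age': [9, 7, 4], 'city': [16, 46]}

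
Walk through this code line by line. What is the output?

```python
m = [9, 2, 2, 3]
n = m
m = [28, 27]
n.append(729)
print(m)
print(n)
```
[28, 27]
[9, 2, 2, 3, 729]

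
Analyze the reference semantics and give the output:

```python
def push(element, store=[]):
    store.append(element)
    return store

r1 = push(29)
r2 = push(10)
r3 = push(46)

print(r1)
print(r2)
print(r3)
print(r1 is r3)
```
[29, 10, 46]
[29, 10, 46]
[29, 10, 46]
True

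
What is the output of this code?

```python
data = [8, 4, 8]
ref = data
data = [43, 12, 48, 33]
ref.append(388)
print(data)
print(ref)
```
[43, 12, 48, 33]
[8, 4, 8, 388]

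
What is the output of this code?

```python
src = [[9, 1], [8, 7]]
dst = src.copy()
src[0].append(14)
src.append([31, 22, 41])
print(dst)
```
[[9, 1, 14], [8, 7]]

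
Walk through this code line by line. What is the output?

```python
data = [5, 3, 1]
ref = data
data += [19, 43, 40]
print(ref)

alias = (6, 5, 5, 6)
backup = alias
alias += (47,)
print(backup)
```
[5, 3, 1, 19, 43, 40]
(6, 5, 5, 6)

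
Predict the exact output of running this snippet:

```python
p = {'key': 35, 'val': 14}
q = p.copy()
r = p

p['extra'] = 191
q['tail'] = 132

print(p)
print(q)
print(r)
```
{'key': 35, 'val': 14, 'extra': 191}
{'key': 35, 'val': 14, 'tail': 132}
{'key': 35, 'val': 14, 'extra': 191}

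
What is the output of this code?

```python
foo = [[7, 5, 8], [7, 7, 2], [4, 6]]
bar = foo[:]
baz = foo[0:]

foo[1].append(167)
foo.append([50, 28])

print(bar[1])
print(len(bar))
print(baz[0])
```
[7, 7, 2, 167]
3
[7, 5, 8]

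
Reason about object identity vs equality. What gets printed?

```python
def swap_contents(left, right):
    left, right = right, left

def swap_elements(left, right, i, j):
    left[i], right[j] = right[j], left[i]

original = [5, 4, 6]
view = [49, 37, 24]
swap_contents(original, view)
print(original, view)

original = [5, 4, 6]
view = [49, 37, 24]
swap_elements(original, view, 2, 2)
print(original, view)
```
[5, 4, 6] [49, 37, 24]
[5, 4, 24] [49, 37, 6]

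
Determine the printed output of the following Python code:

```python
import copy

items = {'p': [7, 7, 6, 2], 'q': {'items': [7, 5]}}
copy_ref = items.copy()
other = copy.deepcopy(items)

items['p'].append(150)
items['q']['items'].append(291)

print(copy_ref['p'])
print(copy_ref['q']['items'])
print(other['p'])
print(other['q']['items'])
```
[7, 7, 6, 2, 150]
[7, 5, 291]
[7, 7, 6, 2]
[7, 5]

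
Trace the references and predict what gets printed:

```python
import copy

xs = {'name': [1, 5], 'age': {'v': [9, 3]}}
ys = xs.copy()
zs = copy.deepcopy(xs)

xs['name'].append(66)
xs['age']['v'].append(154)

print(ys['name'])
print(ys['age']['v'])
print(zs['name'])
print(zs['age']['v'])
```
[1, 5, 66]
[9, 3, 154]
[1, 5]
[9, 3]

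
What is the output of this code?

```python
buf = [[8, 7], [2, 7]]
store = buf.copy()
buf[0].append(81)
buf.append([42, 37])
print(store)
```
[[8, 7, 81], [2, 7]]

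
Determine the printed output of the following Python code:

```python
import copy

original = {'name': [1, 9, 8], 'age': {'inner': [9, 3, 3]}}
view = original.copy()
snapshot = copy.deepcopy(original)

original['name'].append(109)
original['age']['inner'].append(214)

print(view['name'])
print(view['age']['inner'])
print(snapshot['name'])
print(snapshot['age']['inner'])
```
[1, 9, 8, 109]
[9, 3, 3, 214]
[1, 9, 8]
[9, 3, 3]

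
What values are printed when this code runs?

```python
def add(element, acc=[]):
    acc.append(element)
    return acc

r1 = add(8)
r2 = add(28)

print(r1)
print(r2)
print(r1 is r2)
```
[8, 28]
[8, 28]
True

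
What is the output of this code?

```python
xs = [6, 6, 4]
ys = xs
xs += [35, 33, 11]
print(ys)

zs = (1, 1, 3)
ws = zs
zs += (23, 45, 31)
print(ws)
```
[6, 6, 4, 35, 33, 11]
(1, 1, 3)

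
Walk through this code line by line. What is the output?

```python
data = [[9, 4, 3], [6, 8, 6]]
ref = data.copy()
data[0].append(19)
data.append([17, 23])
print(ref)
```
[[9, 4, 3, 19], [6, 8, 6]]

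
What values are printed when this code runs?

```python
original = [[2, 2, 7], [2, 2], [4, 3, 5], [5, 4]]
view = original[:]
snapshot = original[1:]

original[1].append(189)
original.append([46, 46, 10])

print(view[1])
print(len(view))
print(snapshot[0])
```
[2, 2, 189]
4
[2, 2, 189]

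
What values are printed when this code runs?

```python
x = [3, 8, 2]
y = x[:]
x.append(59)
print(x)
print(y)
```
[3, 8, 2, 59]
[3, 8, 2]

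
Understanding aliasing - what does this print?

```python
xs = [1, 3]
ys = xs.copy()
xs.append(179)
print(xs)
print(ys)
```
[1, 3, 179]
[1, 3]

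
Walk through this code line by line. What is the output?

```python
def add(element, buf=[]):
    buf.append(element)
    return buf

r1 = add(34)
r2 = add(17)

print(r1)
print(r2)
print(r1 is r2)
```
[34, 17]
[34, 17]
True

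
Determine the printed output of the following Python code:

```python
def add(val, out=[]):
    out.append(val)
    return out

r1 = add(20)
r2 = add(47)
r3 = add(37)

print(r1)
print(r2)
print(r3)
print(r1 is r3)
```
[20, 47, 37]
[20, 47, 37]
[20, 47, 37]
True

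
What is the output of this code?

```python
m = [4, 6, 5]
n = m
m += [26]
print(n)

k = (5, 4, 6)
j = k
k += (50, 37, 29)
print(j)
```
[4, 6, 5, 26]
(5, 4, 6)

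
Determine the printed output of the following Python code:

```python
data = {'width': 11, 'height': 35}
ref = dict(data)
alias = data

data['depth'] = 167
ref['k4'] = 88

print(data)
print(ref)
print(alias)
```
{'width': 11, 'height': 35, 'depth': 167}
{'width': 11, 'height': 35, 'k4': 88}
{'width': 11, 'height': 35, 'depth': 167}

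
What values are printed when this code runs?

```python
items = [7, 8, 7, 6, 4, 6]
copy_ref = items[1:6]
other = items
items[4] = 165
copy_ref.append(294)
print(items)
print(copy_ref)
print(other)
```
[7, 8, 7, 6, 165, 6]
[8, 7, 6, 4, 6, 294]
[7, 8, 7, 6, 165, 6]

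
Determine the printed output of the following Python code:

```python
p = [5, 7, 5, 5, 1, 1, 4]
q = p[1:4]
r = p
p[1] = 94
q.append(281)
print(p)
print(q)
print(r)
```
[5, 94, 5, 5, 1, 1, 4]
[7, 5, 5, 281]
[5, 94, 5, 5, 1, 1, 4]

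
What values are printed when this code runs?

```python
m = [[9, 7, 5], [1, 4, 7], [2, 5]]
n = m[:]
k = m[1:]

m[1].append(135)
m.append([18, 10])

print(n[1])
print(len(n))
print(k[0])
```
[1, 4, 7, 135]
3
[1, 4, 7, 135]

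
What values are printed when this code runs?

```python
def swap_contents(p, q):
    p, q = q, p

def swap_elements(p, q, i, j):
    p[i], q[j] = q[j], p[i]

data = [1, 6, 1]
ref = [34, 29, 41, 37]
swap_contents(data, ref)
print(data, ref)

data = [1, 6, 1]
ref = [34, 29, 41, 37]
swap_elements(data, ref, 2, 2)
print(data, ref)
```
[1, 6, 1] [34, 29, 41, 37]
[1, 6, 41] [34, 29, 1, 37]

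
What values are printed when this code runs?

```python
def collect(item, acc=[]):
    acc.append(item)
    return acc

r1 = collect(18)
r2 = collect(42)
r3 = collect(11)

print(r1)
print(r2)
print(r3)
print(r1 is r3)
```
[18, 42, 11]
[18, 42, 11]
[18, 42, 11]
True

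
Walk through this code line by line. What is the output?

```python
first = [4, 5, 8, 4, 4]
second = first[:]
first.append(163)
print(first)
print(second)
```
[4, 5, 8, 4, 4, 163]
[4, 5, 8, 4, 4]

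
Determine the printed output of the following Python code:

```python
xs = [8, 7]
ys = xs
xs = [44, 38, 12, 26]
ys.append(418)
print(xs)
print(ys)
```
[44, 38, 12, 26]
[8, 7, 418]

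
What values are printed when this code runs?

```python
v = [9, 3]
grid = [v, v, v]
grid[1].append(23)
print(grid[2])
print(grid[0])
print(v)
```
[9, 3, 23]
[9, 3, 23]
[9, 3, 23]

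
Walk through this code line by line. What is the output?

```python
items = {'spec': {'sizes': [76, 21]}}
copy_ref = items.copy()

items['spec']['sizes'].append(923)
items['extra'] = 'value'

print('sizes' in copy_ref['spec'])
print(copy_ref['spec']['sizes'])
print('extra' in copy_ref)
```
True
[76, 21, 923]
False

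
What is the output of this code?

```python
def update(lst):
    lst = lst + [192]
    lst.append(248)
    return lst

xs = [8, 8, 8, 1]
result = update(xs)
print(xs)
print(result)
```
[8, 8, 8, 1]
[8, 8, 8, 1, 192, 248]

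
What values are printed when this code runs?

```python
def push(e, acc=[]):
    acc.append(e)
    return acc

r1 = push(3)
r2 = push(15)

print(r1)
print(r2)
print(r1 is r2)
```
[3, 15]
[3, 15]
True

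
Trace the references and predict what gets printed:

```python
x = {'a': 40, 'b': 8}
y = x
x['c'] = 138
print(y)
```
{'a': 40, 'b': 8, 'c': 138}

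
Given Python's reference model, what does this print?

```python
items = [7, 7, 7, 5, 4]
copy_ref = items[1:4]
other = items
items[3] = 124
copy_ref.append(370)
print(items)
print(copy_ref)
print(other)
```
[7, 7, 7, 124, 4]
[7, 7, 5, 370]
[7, 7, 7, 124, 4]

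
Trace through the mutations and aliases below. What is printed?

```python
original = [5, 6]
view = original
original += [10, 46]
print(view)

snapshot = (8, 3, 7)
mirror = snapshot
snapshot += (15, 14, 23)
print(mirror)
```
[5, 6, 10, 46]
(8, 3, 7)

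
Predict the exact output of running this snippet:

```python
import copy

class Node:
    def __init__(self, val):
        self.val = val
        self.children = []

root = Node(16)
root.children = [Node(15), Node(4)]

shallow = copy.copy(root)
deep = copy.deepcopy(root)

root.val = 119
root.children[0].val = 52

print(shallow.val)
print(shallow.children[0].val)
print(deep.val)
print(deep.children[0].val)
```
16
52
16
15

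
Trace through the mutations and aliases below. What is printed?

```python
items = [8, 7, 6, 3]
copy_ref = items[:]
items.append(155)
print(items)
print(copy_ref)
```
[8, 7, 6, 3, 155]
[8, 7, 6, 3]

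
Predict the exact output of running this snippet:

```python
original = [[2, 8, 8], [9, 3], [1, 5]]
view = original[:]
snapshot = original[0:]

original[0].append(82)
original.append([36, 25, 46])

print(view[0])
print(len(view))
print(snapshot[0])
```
[2, 8, 8, 82]
3
[2, 8, 8, 82]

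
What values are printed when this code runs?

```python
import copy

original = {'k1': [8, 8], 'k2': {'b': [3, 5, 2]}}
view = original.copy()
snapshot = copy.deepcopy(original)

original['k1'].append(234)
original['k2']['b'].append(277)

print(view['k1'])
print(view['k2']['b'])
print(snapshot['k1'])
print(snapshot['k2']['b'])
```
[8, 8, 234]
[3, 5, 2, 277]
[8, 8]
[3, 5, 2]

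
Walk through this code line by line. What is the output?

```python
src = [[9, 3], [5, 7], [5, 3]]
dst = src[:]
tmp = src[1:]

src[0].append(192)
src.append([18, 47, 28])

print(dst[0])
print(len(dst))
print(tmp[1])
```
[9, 3, 192]
3
[5, 3]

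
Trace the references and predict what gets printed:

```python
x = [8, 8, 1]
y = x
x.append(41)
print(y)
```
[8, 8, 1, 41]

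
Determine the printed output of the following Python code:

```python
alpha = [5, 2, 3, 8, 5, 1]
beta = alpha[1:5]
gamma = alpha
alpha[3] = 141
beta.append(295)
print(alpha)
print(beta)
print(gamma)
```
[5, 2, 3, 141, 5, 1]
[2, 3, 8, 5, 295]
[5, 2, 3, 141, 5, 1]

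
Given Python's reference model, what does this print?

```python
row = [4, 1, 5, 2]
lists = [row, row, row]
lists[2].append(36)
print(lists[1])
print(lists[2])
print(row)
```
[4, 1, 5, 2, 36]
[4, 1, 5, 2, 36]
[4, 1, 5, 2, 36]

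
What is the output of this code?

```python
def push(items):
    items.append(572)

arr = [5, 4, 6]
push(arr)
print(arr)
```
[5, 4, 6, 572]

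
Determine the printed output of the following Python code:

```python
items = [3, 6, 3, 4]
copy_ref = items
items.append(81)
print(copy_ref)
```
[3, 6, 3, 4, 81]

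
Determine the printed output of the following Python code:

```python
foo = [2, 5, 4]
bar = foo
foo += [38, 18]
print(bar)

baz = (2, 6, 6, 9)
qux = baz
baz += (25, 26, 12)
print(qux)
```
[2, 5, 4, 38, 18]
(2, 6, 6, 9)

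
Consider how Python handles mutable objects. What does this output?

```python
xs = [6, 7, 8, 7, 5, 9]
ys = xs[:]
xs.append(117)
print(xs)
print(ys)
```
[6, 7, 8, 7, 5, 9, 117]
[6, 7, 8, 7, 5, 9]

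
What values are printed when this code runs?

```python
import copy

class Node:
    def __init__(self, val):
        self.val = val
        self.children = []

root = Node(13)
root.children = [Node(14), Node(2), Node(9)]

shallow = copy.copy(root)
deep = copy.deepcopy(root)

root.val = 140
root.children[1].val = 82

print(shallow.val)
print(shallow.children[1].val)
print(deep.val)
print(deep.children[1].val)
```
13
82
13
2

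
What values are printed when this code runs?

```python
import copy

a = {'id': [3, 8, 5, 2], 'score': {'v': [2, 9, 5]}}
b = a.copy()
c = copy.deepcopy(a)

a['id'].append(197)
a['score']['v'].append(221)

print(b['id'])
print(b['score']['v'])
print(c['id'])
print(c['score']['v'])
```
[3, 8, 5, 2, 197]
[2, 9, 5, 221]
[3, 8, 5, 2]
[2, 9, 5]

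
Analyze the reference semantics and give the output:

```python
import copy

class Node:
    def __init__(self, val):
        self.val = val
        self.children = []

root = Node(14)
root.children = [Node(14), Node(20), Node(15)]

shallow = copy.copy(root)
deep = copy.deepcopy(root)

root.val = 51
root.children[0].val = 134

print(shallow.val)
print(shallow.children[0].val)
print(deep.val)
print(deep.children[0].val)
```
14
134
14
14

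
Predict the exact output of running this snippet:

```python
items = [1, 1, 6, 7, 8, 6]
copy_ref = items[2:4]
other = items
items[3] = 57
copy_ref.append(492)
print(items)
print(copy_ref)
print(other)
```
[1, 1, 6, 57, 8, 6]
[6, 7, 492]
[1, 1, 6, 57, 8, 6]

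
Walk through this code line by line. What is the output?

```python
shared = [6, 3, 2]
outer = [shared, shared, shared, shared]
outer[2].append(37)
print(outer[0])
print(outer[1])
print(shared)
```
[6, 3, 2, 37]
[6, 3, 2, 37]
[6, 3, 2, 37]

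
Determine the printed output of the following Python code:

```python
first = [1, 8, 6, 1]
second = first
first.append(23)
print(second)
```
[1, 8, 6, 1, 23]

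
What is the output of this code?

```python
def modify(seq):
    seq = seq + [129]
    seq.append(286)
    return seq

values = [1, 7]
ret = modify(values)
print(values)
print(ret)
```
[1, 7]
[1, 7, 129, 286]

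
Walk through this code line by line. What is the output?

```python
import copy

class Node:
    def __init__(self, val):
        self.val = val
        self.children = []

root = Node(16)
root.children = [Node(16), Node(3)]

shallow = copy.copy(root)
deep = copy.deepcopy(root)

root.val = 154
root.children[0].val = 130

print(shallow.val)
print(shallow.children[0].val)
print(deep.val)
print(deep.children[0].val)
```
16
130
16
16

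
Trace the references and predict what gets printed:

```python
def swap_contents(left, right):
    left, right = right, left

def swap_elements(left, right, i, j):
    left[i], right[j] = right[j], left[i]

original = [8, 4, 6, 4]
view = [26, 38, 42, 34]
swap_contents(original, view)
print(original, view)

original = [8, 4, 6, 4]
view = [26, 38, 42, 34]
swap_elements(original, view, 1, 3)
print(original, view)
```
[8, 4, 6, 4] [26, 38, 42, 34]
[8, 34, 6, 4] [26, 38, 42, 4]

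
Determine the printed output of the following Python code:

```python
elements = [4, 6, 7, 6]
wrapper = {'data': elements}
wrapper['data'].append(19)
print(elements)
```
[4, 6, 7, 6, 19]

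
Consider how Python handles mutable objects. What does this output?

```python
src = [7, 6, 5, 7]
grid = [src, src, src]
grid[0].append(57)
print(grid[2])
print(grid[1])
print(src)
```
[7, 6, 5, 7, 57]
[7, 6, 5, 7, 57]
[7, 6, 5, 7, 57]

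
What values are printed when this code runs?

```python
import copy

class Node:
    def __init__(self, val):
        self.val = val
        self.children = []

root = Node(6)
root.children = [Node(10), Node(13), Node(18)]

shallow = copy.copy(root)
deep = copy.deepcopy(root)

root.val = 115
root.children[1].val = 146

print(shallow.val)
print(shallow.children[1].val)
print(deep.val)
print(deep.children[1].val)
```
6
146
6
13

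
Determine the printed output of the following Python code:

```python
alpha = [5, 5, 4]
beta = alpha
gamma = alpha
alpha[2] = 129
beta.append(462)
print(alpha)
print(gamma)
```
[5, 5, 129, 462]
[5, 5, 129, 462]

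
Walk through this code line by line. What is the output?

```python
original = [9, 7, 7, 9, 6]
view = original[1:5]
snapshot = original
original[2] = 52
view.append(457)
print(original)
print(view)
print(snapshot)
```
[9, 7, 52, 9, 6]
[7, 7, 9, 6, 457]
[9, 7, 52, 9, 6]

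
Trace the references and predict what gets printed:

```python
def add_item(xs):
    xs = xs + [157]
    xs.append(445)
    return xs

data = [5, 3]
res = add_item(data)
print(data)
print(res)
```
[5, 3]
[5, 3, 157, 445]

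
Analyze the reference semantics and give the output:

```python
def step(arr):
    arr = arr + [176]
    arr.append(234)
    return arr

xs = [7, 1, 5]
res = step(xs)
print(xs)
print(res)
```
[7, 1, 5]
[7, 1, 5, 176, 234]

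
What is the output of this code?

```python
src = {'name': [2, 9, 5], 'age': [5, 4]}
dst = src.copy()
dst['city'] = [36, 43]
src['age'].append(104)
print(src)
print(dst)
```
{'name': [2, 9, 5], 'age': [5, 4, 104]}
{'name': [2, 9, 5], 'age': [5, 4, 104], 'city': [36, 43]}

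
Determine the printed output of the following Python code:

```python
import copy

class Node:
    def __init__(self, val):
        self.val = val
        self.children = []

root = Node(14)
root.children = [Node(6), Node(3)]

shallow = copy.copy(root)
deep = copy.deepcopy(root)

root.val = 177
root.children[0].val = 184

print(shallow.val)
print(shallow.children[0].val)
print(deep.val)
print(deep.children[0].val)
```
14
184
14
6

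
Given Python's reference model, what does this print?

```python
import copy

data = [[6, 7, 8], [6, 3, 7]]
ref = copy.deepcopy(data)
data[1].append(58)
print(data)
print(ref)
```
[[6, 7, 8], [6, 3, 7, 58]]
[[6, 7, 8], [6, 3, 7]]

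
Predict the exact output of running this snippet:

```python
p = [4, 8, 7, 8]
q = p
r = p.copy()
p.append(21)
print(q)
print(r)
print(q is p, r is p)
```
[4, 8, 7, 8, 21]
[4, 8, 7, 8]
True False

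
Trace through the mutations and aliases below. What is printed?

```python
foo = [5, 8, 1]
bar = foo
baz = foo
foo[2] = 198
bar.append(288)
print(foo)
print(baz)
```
[5, 8, 198, 288]
[5, 8, 198, 288]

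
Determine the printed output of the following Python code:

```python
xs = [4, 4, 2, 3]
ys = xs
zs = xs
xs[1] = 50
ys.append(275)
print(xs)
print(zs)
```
[4, 50, 2, 3, 275]
[4, 50, 2, 3, 275]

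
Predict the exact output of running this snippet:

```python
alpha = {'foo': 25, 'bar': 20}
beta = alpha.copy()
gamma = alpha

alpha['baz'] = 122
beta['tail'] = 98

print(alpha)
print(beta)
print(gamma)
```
{'foo': 25, 'bar': 20, 'baz': 122}
{'foo': 25, 'bar': 20, 'tail': 98}
{'foo': 25, 'bar': 20, 'baz': 122}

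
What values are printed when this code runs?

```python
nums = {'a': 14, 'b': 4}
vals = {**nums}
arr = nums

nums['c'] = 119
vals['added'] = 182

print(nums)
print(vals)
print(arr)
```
{'a': 14, 'b': 4, 'c': 119}
{'a': 14, 'b': 4, 'added': 182}
{'a': 14, 'b': 4, 'c': 119}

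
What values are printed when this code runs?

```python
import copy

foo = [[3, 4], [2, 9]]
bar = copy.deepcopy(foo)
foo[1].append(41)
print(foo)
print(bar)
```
[[3, 4], [2, 9, 41]]
[[3, 4], [2, 9]]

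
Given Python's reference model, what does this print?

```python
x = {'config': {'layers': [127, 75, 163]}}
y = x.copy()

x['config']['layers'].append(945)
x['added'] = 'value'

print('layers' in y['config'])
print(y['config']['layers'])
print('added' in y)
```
True
[127, 75, 163, 945]
False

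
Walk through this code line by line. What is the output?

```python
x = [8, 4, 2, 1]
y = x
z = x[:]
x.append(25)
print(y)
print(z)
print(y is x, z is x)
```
[8, 4, 2, 1, 25]
[8, 4, 2, 1]
True False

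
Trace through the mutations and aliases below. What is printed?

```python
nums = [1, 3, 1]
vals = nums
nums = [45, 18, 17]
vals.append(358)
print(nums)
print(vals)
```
[45, 18, 17]
[1, 3, 1, 358]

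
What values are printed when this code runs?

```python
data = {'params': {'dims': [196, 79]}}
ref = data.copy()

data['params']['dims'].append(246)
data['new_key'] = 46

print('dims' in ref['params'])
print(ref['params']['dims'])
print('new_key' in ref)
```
True
[196, 79, 246]
False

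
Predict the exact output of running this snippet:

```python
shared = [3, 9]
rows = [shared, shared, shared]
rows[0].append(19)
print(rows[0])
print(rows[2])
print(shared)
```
[3, 9, 19]
[3, 9, 19]
[3, 9, 19]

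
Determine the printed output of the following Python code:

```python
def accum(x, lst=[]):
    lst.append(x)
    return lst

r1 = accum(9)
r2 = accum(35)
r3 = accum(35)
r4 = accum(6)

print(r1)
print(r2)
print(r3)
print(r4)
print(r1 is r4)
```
[9, 35, 35, 6]
[9, 35, 35, 6]
[9, 35, 35, 6]
[9, 35, 35, 6]
True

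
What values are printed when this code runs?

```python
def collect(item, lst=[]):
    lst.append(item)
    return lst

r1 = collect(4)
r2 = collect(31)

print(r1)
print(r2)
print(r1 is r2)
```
[4, 31]
[4, 31]
True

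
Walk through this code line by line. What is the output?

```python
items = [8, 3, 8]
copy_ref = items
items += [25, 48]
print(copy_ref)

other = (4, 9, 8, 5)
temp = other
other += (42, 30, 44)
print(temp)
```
[8, 3, 8, 25, 48]
(4, 9, 8, 5)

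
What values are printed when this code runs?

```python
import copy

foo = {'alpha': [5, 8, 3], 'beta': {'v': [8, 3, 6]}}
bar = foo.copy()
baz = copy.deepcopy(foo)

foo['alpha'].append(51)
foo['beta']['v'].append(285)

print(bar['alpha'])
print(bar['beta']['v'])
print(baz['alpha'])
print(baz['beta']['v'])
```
[5, 8, 3, 51]
[8, 3, 6, 285]
[5, 8, 3]
[8, 3, 6]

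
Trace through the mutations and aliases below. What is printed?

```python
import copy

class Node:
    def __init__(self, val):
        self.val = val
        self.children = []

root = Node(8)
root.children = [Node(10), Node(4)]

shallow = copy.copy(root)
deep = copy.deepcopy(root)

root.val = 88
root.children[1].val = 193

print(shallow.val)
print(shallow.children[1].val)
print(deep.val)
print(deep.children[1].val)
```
8
193
8
4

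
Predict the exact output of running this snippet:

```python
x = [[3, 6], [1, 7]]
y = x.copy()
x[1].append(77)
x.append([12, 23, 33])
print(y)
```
[[3, 6], [1, 7, 77]]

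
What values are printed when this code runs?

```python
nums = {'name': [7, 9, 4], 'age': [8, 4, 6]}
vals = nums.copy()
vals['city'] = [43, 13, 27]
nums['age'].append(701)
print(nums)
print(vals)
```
{'name': [7, 9, 4], 'age': [8, 4, 6, 701]}
{'name': [7, 9, 4], 'age': [8, 4, 6, 701], 'city': [43, 13, 27]}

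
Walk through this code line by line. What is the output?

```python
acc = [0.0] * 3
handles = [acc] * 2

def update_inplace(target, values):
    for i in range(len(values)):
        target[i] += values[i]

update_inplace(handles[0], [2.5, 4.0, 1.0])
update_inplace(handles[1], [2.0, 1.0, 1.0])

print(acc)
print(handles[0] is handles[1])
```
[4.5, 5.0, 2.0]
True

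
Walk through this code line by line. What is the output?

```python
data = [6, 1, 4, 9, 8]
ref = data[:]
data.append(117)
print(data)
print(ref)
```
[6, 1, 4, 9, 8, 117]
[6, 1, 4, 9, 8]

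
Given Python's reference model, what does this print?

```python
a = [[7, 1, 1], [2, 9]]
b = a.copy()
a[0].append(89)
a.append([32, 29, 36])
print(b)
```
[[7, 1, 1, 89], [2, 9]]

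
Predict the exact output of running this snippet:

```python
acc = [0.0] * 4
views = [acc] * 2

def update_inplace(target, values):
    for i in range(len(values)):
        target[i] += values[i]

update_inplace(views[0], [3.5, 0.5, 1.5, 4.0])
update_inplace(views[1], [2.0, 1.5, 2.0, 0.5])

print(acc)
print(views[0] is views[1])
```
[5.5, 2.0, 3.5, 4.5]
True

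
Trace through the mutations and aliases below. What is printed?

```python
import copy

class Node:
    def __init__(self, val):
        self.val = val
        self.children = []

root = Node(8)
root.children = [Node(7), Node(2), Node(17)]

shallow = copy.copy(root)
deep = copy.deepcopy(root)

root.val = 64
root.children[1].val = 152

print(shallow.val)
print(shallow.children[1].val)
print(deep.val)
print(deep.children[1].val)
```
8
152
8
2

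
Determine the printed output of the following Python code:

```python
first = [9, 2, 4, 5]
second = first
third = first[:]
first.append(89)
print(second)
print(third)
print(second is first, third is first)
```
[9, 2, 4, 5, 89]
[9, 2, 4, 5]
True False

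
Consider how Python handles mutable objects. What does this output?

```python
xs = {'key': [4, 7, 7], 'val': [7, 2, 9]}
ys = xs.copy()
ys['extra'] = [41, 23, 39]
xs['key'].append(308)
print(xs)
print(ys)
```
{'key': [4, 7, 7, 308], 'val': [7, 2, 9]}
{'key': [4, 7, 7, 308], 'val': [7, 2, 9], 'extra': [41, 23, 39]}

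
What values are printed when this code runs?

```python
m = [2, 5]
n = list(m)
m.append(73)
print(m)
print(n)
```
[2, 5, 73]
[2, 5]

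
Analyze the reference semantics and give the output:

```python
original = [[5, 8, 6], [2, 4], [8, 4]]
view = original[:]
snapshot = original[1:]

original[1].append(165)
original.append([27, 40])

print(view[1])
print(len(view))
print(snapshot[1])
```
[2, 4, 165]
3
[8, 4]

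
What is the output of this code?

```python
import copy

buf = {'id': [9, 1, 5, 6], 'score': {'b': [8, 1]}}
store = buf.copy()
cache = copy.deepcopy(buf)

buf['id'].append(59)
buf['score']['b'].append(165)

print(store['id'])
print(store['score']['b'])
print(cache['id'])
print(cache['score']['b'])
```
[9, 1, 5, 6, 59]
[8, 1, 165]
[9, 1, 5, 6]
[8, 1]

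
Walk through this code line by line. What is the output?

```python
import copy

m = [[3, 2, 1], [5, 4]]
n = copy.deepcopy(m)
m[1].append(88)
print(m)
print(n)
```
[[3, 2, 1], [5, 4, 88]]
[[3, 2, 1], [5, 4]]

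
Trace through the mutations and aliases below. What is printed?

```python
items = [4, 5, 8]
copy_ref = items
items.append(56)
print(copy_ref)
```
[4, 5, 8, 56]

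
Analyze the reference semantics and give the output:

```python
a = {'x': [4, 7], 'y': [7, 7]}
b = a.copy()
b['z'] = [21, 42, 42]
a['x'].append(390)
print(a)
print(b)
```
{'x': [4, 7, 390], 'y': [7, 7]}
{'x': [4, 7, 390], 'y': [7, 7], 'z': [21, 42, 42]}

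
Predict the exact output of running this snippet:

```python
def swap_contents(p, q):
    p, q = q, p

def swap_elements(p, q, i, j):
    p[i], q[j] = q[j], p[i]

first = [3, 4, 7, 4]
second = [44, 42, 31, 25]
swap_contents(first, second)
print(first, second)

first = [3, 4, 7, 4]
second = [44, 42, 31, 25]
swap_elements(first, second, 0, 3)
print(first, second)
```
[3, 4, 7, 4] [44, 42, 31, 25]
[25, 4, 7, 4] [44, 42, 31, 3]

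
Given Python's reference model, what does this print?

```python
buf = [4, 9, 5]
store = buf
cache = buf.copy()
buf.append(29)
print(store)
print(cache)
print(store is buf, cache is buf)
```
[4, 9, 5, 29]
[4, 9, 5]
True False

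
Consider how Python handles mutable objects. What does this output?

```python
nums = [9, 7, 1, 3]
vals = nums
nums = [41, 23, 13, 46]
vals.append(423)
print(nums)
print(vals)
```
[41, 23, 13, 46]
[9, 7, 1, 3, 423]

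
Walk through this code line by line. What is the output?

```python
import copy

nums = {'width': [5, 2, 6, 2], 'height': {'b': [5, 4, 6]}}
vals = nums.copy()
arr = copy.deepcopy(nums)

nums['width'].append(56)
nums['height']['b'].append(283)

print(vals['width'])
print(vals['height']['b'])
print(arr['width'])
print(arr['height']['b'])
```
[5, 2, 6, 2, 56]
[5, 4, 6, 283]
[5, 2, 6, 2]
[5, 4, 6]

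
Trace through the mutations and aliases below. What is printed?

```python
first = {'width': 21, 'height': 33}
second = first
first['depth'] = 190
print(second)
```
{'width': 21, 'height': 33, 'depth': 190}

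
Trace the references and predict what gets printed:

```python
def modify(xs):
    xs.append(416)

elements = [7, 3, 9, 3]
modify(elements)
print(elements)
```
[7, 3, 9, 3, 416]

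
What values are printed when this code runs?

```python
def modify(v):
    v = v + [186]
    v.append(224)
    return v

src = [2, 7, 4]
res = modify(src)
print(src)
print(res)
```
[2, 7, 4]
[2, 7, 4, 186, 224]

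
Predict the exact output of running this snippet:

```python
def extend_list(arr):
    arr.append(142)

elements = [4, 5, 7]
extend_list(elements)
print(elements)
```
[4, 5, 7, 142]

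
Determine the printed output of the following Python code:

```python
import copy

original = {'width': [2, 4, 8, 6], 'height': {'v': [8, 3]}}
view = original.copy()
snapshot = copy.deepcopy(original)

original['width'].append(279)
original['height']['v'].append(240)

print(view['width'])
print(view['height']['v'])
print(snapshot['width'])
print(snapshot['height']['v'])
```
[2, 4, 8, 6, 279]
[8, 3, 240]
[2, 4, 8, 6]
[8, 3]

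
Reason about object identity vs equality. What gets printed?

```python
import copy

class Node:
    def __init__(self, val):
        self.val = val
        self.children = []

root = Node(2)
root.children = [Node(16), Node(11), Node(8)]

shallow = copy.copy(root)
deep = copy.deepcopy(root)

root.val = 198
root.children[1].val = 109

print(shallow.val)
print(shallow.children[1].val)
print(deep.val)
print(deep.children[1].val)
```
2
109
2
11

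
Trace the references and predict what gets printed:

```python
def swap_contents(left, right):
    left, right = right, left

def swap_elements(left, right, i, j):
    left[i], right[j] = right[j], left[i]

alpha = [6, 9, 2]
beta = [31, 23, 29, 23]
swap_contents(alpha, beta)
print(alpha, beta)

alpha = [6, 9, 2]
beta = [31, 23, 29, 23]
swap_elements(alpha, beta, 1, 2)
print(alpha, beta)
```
[6, 9, 2] [31, 23, 29, 23]
[6, 29, 2] [31, 23, 9, 23]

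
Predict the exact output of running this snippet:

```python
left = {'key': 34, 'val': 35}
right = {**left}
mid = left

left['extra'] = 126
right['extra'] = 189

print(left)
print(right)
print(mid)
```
{'key': 34, 'val': 35, 'extra': 126}
{'key': 34, 'val': 35, 'extra': 189}
{'key': 34, 'val': 35, 'extra': 126}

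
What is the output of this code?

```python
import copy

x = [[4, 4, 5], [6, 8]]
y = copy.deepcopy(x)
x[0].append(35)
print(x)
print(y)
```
[[4, 4, 5, 35], [6, 8]]
[[4, 4, 5], [6, 8]]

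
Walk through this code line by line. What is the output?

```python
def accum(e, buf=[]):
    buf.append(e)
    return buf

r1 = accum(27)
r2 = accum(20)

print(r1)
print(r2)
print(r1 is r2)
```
[27, 20]
[27, 20]
True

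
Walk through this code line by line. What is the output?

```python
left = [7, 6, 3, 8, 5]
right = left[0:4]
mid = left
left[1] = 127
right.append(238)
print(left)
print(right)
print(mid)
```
[7, 127, 3, 8, 5]
[7, 6, 3, 8, 238]
[7, 127, 3, 8, 5]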